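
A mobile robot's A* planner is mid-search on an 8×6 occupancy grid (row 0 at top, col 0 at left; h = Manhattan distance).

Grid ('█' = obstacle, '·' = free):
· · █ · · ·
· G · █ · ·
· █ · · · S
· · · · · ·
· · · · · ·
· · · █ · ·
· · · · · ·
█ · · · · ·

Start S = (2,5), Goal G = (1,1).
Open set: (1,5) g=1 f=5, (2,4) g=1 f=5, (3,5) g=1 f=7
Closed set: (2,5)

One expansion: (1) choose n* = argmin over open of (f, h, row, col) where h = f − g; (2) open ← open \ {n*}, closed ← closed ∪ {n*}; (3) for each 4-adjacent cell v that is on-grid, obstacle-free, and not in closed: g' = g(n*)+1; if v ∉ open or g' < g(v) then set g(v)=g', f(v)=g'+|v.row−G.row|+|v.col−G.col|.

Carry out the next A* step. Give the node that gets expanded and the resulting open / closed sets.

step 1: expand (1,5) (f=5, h=4) → closed; open now [(0,5) g=2 f=7, (1,4) g=2 f=5, (2,4) g=1 f=5, (3,5) g=1 f=7]

expanded=(1,5); open=[(0,5) g=2 f=7, (1,4) g=2 f=5, (2,4) g=1 f=5, (3,5) g=1 f=7]; closed=[(1,5), (2,5)]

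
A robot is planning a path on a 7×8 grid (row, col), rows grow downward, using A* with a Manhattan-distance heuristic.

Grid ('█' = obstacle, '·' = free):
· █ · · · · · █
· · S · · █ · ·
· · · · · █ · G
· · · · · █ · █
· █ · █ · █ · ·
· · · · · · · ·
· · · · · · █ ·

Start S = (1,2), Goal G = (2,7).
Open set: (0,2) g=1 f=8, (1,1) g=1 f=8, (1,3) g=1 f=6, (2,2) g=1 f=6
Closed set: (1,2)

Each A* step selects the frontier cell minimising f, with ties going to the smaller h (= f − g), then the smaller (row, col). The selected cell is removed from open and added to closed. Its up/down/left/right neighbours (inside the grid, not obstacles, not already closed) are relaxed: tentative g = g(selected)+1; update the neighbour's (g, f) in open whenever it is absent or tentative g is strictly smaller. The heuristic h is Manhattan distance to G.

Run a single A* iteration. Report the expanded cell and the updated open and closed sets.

expanded=(1,3); open=[(0,2) g=1 f=8, (0,3) g=2 f=8, (1,1) g=1 f=8, (1,4) g=2 f=6, (2,2) g=1 f=6, (2,3) g=2 f=6]; closed=[(1,2), (1,3)]

step 1: expand (1,3) (f=6, h=5) → closed; open now [(0,2) g=1 f=8, (0,3) g=2 f=8, (1,1) g=1 f=8, (1,4) g=2 f=6, (2,2) g=1 f=6, (2,3) g=2 f=6]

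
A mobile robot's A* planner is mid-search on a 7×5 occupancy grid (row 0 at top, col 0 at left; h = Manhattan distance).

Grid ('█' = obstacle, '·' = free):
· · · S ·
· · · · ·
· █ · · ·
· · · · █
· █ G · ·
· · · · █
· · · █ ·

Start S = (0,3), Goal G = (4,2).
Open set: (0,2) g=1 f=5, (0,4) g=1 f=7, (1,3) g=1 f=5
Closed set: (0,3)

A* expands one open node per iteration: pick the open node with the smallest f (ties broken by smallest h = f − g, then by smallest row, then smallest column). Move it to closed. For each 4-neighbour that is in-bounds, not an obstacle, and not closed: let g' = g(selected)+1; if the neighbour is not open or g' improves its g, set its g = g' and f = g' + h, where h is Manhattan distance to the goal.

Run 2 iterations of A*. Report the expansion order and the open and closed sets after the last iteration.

step 1: expand (0,2) (f=5, h=4) → closed; open now [(0,1) g=2 f=7, (0,4) g=1 f=7, (1,2) g=2 f=5, (1,3) g=1 f=5]
step 2: expand (1,2) (f=5, h=3) → closed; open now [(0,1) g=2 f=7, (0,4) g=1 f=7, (1,1) g=3 f=7, (1,3) g=1 f=5, (2,2) g=3 f=5]

order=[(0,2) → (1,2)]; open=[(0,1) g=2 f=7, (0,4) g=1 f=7, (1,1) g=3 f=7, (1,3) g=1 f=5, (2,2) g=3 f=5]; closed=[(0,2), (0,3), (1,2)]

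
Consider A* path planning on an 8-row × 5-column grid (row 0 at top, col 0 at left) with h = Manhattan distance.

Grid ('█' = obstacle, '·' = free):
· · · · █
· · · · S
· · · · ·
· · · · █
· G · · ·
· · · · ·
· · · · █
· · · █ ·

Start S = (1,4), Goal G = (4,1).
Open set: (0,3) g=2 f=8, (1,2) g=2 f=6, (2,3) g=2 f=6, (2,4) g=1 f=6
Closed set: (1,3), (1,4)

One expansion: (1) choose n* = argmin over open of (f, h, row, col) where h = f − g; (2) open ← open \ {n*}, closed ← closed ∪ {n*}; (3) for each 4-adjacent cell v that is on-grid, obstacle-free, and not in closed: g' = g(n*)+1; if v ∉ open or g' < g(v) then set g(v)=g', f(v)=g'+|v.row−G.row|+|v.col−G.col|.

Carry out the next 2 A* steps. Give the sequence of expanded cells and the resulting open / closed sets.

order=[(1,2) → (1,1)]; open=[(0,1) g=4 f=8, (0,2) g=3 f=8, (0,3) g=2 f=8, (1,0) g=4 f=8, (2,1) g=4 f=6, (2,2) g=3 f=6, (2,3) g=2 f=6, (2,4) g=1 f=6]; closed=[(1,1), (1,2), (1,3), (1,4)]

step 1: expand (1,2) (f=6, h=4) → closed; open now [(0,2) g=3 f=8, (0,3) g=2 f=8, (1,1) g=3 f=6, (2,2) g=3 f=6, (2,3) g=2 f=6, (2,4) g=1 f=6]
step 2: expand (1,1) (f=6, h=3) → closed; open now [(0,1) g=4 f=8, (0,2) g=3 f=8, (0,3) g=2 f=8, (1,0) g=4 f=8, (2,1) g=4 f=6, (2,2) g=3 f=6, (2,3) g=2 f=6, (2,4) g=1 f=6]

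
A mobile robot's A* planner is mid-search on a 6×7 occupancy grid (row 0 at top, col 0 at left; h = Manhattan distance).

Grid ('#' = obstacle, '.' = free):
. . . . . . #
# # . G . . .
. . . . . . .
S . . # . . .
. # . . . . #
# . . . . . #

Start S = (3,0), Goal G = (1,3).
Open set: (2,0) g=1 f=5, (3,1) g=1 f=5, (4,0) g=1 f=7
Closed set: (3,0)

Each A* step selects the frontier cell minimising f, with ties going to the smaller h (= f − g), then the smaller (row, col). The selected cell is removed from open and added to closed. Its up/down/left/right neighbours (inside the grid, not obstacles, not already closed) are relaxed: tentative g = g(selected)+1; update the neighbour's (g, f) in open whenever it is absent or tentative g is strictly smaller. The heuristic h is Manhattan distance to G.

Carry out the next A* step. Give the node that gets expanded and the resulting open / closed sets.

expanded=(2,0); open=[(2,1) g=2 f=5, (3,1) g=1 f=5, (4,0) g=1 f=7]; closed=[(2,0), (3,0)]

step 1: expand (2,0) (f=5, h=4) → closed; open now [(2,1) g=2 f=5, (3,1) g=1 f=5, (4,0) g=1 f=7]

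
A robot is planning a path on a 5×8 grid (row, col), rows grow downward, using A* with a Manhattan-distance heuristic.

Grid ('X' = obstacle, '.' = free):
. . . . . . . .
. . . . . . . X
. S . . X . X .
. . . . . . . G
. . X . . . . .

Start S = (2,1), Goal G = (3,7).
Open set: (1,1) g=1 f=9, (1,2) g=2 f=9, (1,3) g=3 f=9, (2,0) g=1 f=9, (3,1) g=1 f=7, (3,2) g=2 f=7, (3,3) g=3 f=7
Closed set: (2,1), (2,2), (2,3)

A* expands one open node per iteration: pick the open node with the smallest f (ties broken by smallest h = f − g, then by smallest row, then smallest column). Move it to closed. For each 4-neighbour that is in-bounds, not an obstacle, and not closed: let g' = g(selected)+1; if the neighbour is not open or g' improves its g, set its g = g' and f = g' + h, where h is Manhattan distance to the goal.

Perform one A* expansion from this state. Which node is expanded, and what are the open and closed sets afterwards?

expanded=(3,3); open=[(1,1) g=1 f=9, (1,2) g=2 f=9, (1,3) g=3 f=9, (2,0) g=1 f=9, (3,1) g=1 f=7, (3,2) g=2 f=7, (3,4) g=4 f=7, (4,3) g=4 f=9]; closed=[(2,1), (2,2), (2,3), (3,3)]

step 1: expand (3,3) (f=7, h=4) → closed; open now [(1,1) g=1 f=9, (1,2) g=2 f=9, (1,3) g=3 f=9, (2,0) g=1 f=9, (3,1) g=1 f=7, (3,2) g=2 f=7, (3,4) g=4 f=7, (4,3) g=4 f=9]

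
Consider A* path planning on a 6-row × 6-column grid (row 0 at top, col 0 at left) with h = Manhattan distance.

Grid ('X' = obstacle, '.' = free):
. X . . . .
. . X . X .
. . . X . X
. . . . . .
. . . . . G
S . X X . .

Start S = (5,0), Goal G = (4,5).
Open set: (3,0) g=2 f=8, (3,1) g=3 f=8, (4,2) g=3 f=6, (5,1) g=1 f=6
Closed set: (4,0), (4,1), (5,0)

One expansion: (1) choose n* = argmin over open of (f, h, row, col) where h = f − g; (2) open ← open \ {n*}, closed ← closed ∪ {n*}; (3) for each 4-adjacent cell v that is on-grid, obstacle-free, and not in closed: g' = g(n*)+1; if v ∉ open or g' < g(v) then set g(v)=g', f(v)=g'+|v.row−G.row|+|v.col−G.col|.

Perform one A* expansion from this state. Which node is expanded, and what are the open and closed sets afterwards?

step 1: expand (4,2) (f=6, h=3) → closed; open now [(3,0) g=2 f=8, (3,1) g=3 f=8, (3,2) g=4 f=8, (4,3) g=4 f=6, (5,1) g=1 f=6]

expanded=(4,2); open=[(3,0) g=2 f=8, (3,1) g=3 f=8, (3,2) g=4 f=8, (4,3) g=4 f=6, (5,1) g=1 f=6]; closed=[(4,0), (4,1), (4,2), (5,0)]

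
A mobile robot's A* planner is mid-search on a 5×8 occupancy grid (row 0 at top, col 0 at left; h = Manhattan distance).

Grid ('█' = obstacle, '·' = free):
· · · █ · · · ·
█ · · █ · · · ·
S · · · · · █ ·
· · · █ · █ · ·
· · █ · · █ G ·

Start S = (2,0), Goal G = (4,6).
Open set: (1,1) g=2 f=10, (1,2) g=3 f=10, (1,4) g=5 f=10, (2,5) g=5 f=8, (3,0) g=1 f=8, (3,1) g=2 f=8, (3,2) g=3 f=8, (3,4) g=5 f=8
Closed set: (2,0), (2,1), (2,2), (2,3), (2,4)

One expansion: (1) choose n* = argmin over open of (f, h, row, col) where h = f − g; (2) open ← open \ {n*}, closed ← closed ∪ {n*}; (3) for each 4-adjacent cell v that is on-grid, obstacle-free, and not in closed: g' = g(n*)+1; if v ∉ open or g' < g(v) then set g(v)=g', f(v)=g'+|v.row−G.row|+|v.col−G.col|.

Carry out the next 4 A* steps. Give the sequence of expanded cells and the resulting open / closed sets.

step 1: expand (2,5) (f=8, h=3) → closed; open now [(1,1) g=2 f=10, (1,2) g=3 f=10, (1,4) g=5 f=10, (1,5) g=6 f=10, (3,0) g=1 f=8, (3,1) g=2 f=8, (3,2) g=3 f=8, (3,4) g=5 f=8]
step 2: expand (3,4) (f=8, h=3) → closed; open now [(1,1) g=2 f=10, (1,2) g=3 f=10, (1,4) g=5 f=10, (1,5) g=6 f=10, (3,0) g=1 f=8, (3,1) g=2 f=8, (3,2) g=3 f=8, (4,4) g=6 f=8]
step 3: expand (4,4) (f=8, h=2) → closed; open now [(1,1) g=2 f=10, (1,2) g=3 f=10, (1,4) g=5 f=10, (1,5) g=6 f=10, (3,0) g=1 f=8, (3,1) g=2 f=8, (3,2) g=3 f=8, (4,3) g=7 f=10]
step 4: expand (3,2) (f=8, h=5) → closed; open now [(1,1) g=2 f=10, (1,2) g=3 f=10, (1,4) g=5 f=10, (1,5) g=6 f=10, (3,0) g=1 f=8, (3,1) g=2 f=8, (4,3) g=7 f=10]

order=[(2,5) → (3,4) → (4,4) → (3,2)]; open=[(1,1) g=2 f=10, (1,2) g=3 f=10, (1,4) g=5 f=10, (1,5) g=6 f=10, (3,0) g=1 f=8, (3,1) g=2 f=8, (4,3) g=7 f=10]; closed=[(2,0), (2,1), (2,2), (2,3), (2,4), (2,5), (3,2), (3,4), (4,4)]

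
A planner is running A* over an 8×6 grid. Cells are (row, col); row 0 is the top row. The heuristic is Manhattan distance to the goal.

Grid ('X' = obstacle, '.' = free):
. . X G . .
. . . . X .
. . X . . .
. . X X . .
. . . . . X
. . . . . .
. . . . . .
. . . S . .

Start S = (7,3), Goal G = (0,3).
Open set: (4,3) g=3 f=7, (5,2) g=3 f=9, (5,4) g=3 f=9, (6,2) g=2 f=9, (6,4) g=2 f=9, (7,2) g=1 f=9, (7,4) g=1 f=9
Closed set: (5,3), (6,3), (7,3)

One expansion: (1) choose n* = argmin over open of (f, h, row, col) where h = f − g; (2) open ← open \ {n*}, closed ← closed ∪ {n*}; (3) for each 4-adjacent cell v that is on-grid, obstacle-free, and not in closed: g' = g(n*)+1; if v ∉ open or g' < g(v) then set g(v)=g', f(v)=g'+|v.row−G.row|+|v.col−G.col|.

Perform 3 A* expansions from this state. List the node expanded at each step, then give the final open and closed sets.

step 1: expand (4,3) (f=7, h=4) → closed; open now [(4,2) g=4 f=9, (4,4) g=4 f=9, (5,2) g=3 f=9, (5,4) g=3 f=9, (6,2) g=2 f=9, (6,4) g=2 f=9, (7,2) g=1 f=9, (7,4) g=1 f=9]
step 2: expand (4,2) (f=9, h=5) → closed; open now [(4,1) g=5 f=11, (4,4) g=4 f=9, (5,2) g=3 f=9, (5,4) g=3 f=9, (6,2) g=2 f=9, (6,4) g=2 f=9, (7,2) g=1 f=9, (7,4) g=1 f=9]
step 3: expand (4,4) (f=9, h=5) → closed; open now [(3,4) g=5 f=9, (4,1) g=5 f=11, (5,2) g=3 f=9, (5,4) g=3 f=9, (6,2) g=2 f=9, (6,4) g=2 f=9, (7,2) g=1 f=9, (7,4) g=1 f=9]

order=[(4,3) → (4,2) → (4,4)]; open=[(3,4) g=5 f=9, (4,1) g=5 f=11, (5,2) g=3 f=9, (5,4) g=3 f=9, (6,2) g=2 f=9, (6,4) g=2 f=9, (7,2) g=1 f=9, (7,4) g=1 f=9]; closed=[(4,2), (4,3), (4,4), (5,3), (6,3), (7,3)]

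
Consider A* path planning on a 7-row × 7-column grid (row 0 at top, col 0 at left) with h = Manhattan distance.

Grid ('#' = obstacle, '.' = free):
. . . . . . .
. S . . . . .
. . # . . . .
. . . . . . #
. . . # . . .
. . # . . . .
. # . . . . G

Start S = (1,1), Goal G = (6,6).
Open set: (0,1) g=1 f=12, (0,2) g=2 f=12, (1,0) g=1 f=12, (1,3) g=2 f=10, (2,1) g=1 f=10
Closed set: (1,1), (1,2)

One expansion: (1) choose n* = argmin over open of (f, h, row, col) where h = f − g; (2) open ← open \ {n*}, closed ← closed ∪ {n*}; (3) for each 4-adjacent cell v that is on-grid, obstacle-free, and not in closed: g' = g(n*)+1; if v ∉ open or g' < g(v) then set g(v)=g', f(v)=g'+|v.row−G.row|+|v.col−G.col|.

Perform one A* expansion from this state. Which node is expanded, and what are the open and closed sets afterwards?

expanded=(1,3); open=[(0,1) g=1 f=12, (0,2) g=2 f=12, (0,3) g=3 f=12, (1,0) g=1 f=12, (1,4) g=3 f=10, (2,1) g=1 f=10, (2,3) g=3 f=10]; closed=[(1,1), (1,2), (1,3)]

step 1: expand (1,3) (f=10, h=8) → closed; open now [(0,1) g=1 f=12, (0,2) g=2 f=12, (0,3) g=3 f=12, (1,0) g=1 f=12, (1,4) g=3 f=10, (2,1) g=1 f=10, (2,3) g=3 f=10]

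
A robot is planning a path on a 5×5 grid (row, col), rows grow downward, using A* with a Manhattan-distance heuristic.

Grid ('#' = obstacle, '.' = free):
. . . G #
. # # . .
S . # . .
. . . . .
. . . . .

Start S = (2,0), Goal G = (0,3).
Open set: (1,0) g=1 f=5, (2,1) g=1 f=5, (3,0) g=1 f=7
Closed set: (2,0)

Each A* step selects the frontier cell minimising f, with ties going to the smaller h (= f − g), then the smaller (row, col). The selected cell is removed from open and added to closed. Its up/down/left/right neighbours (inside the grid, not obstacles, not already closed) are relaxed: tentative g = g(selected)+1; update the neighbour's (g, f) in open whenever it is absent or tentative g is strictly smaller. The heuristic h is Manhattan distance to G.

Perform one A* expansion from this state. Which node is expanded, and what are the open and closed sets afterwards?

step 1: expand (1,0) (f=5, h=4) → closed; open now [(0,0) g=2 f=5, (2,1) g=1 f=5, (3,0) g=1 f=7]

expanded=(1,0); open=[(0,0) g=2 f=5, (2,1) g=1 f=5, (3,0) g=1 f=7]; closed=[(1,0), (2,0)]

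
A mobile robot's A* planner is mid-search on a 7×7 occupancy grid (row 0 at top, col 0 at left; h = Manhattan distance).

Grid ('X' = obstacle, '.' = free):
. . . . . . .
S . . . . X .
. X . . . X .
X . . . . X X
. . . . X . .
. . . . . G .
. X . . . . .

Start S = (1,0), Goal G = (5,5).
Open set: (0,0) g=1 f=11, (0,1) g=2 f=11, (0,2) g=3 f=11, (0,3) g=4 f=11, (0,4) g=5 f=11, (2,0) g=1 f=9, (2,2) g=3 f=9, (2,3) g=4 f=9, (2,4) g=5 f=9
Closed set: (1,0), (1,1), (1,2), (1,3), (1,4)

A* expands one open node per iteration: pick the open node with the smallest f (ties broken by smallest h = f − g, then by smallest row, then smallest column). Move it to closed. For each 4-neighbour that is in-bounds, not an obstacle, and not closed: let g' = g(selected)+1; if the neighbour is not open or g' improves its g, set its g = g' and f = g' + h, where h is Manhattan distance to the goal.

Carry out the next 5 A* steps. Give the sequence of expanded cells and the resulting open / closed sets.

order=[(2,4) → (3,4) → (2,3) → (3,3) → (4,3)]; open=[(0,0) g=1 f=11, (0,1) g=2 f=11, (0,2) g=3 f=11, (0,3) g=4 f=11, (0,4) g=5 f=11, (2,0) g=1 f=9, (2,2) g=3 f=9, (3,2) g=6 f=11, (4,2) g=7 f=11, (5,3) g=7 f=9]; closed=[(1,0), (1,1), (1,2), (1,3), (1,4), (2,3), (2,4), (3,3), (3,4), (4,3)]

step 1: expand (2,4) (f=9, h=4) → closed; open now [(0,0) g=1 f=11, (0,1) g=2 f=11, (0,2) g=3 f=11, (0,3) g=4 f=11, (0,4) g=5 f=11, (2,0) g=1 f=9, (2,2) g=3 f=9, (2,3) g=4 f=9, (3,4) g=6 f=9]
step 2: expand (3,4) (f=9, h=3) → closed; open now [(0,0) g=1 f=11, (0,1) g=2 f=11, (0,2) g=3 f=11, (0,3) g=4 f=11, (0,4) g=5 f=11, (2,0) g=1 f=9, (2,2) g=3 f=9, (2,3) g=4 f=9, (3,3) g=7 f=11]
step 3: expand (2,3) (f=9, h=5) → closed; open now [(0,0) g=1 f=11, (0,1) g=2 f=11, (0,2) g=3 f=11, (0,3) g=4 f=11, (0,4) g=5 f=11, (2,0) g=1 f=9, (2,2) g=3 f=9, (3,3) g=5 f=9]
step 4: expand (3,3) (f=9, h=4) → closed; open now [(0,0) g=1 f=11, (0,1) g=2 f=11, (0,2) g=3 f=11, (0,3) g=4 f=11, (0,4) g=5 f=11, (2,0) g=1 f=9, (2,2) g=3 f=9, (3,2) g=6 f=11, (4,3) g=6 f=9]
step 5: expand (4,3) (f=9, h=3) → closed; open now [(0,0) g=1 f=11, (0,1) g=2 f=11, (0,2) g=3 f=11, (0,3) g=4 f=11, (0,4) g=5 f=11, (2,0) g=1 f=9, (2,2) g=3 f=9, (3,2) g=6 f=11, (4,2) g=7 f=11, (5,3) g=7 f=9]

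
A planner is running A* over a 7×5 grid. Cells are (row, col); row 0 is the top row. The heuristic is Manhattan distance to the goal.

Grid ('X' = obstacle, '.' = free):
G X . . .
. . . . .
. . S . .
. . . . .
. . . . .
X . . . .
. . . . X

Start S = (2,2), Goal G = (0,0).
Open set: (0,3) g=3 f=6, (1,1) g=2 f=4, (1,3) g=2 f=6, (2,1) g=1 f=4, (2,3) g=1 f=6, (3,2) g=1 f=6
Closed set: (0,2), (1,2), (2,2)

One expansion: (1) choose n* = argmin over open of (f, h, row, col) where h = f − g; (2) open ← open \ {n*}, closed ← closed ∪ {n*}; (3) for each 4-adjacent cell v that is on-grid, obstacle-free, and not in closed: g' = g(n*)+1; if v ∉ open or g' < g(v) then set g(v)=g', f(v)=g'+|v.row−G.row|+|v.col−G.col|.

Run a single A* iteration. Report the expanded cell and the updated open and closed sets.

step 1: expand (1,1) (f=4, h=2) → closed; open now [(0,3) g=3 f=6, (1,0) g=3 f=4, (1,3) g=2 f=6, (2,1) g=1 f=4, (2,3) g=1 f=6, (3,2) g=1 f=6]

expanded=(1,1); open=[(0,3) g=3 f=6, (1,0) g=3 f=4, (1,3) g=2 f=6, (2,1) g=1 f=4, (2,3) g=1 f=6, (3,2) g=1 f=6]; closed=[(0,2), (1,1), (1,2), (2,2)]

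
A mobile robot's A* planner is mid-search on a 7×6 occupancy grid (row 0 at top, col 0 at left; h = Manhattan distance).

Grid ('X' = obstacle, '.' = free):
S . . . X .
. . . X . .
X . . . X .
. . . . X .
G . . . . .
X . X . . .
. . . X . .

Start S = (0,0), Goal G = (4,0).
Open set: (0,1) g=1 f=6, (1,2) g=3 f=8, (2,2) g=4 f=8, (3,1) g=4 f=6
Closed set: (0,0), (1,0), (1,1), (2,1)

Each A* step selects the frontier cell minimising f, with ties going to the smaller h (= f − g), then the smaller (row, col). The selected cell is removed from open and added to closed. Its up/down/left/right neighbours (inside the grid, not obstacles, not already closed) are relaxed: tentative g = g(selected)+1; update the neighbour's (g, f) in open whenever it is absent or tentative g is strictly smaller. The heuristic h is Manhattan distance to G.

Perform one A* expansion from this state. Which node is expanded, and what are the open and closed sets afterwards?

step 1: expand (3,1) (f=6, h=2) → closed; open now [(0,1) g=1 f=6, (1,2) g=3 f=8, (2,2) g=4 f=8, (3,0) g=5 f=6, (3,2) g=5 f=8, (4,1) g=5 f=6]

expanded=(3,1); open=[(0,1) g=1 f=6, (1,2) g=3 f=8, (2,2) g=4 f=8, (3,0) g=5 f=6, (3,2) g=5 f=8, (4,1) g=5 f=6]; closed=[(0,0), (1,0), (1,1), (2,1), (3,1)]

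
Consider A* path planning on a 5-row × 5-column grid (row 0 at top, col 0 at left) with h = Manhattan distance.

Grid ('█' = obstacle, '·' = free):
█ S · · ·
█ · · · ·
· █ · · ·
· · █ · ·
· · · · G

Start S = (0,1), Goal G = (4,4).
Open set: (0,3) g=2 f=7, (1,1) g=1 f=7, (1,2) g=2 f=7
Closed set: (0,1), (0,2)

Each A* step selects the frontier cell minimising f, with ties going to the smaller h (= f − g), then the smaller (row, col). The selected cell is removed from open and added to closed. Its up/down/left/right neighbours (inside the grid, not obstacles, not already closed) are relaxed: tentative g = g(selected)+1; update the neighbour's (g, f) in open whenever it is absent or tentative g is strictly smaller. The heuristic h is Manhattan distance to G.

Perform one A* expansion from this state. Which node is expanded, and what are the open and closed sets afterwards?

expanded=(0,3); open=[(0,4) g=3 f=7, (1,1) g=1 f=7, (1,2) g=2 f=7, (1,3) g=3 f=7]; closed=[(0,1), (0,2), (0,3)]

step 1: expand (0,3) (f=7, h=5) → closed; open now [(0,4) g=3 f=7, (1,1) g=1 f=7, (1,2) g=2 f=7, (1,3) g=3 f=7]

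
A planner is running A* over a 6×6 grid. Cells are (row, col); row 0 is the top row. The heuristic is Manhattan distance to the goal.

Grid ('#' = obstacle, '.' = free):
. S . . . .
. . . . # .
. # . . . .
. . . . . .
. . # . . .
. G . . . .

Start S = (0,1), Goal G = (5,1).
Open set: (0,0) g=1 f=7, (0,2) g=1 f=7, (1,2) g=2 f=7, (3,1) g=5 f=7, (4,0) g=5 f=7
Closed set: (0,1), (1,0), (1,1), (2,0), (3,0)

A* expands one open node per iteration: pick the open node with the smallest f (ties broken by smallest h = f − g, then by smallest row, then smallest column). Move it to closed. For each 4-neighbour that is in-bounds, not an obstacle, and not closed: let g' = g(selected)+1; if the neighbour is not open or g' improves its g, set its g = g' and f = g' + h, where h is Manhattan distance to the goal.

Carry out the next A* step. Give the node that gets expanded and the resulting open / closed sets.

step 1: expand (3,1) (f=7, h=2) → closed; open now [(0,0) g=1 f=7, (0,2) g=1 f=7, (1,2) g=2 f=7, (3,2) g=6 f=9, (4,0) g=5 f=7, (4,1) g=6 f=7]

expanded=(3,1); open=[(0,0) g=1 f=7, (0,2) g=1 f=7, (1,2) g=2 f=7, (3,2) g=6 f=9, (4,0) g=5 f=7, (4,1) g=6 f=7]; closed=[(0,1), (1,0), (1,1), (2,0), (3,0), (3,1)]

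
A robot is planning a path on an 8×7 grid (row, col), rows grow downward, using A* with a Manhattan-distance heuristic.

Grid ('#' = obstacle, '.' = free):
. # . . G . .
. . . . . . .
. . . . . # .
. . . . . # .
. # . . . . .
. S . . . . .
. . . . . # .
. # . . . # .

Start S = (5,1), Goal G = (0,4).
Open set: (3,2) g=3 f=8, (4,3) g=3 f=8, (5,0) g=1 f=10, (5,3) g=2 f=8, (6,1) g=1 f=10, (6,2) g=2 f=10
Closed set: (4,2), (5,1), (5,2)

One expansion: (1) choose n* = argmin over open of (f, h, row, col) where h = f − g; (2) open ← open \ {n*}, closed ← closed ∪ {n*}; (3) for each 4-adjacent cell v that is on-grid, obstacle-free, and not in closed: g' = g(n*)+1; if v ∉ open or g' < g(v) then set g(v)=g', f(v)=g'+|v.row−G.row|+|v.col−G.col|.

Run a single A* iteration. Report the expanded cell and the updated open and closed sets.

step 1: expand (3,2) (f=8, h=5) → closed; open now [(2,2) g=4 f=8, (3,1) g=4 f=10, (3,3) g=4 f=8, (4,3) g=3 f=8, (5,0) g=1 f=10, (5,3) g=2 f=8, (6,1) g=1 f=10, (6,2) g=2 f=10]

expanded=(3,2); open=[(2,2) g=4 f=8, (3,1) g=4 f=10, (3,3) g=4 f=8, (4,3) g=3 f=8, (5,0) g=1 f=10, (5,3) g=2 f=8, (6,1) g=1 f=10, (6,2) g=2 f=10]; closed=[(3,2), (4,2), (5,1), (5,2)]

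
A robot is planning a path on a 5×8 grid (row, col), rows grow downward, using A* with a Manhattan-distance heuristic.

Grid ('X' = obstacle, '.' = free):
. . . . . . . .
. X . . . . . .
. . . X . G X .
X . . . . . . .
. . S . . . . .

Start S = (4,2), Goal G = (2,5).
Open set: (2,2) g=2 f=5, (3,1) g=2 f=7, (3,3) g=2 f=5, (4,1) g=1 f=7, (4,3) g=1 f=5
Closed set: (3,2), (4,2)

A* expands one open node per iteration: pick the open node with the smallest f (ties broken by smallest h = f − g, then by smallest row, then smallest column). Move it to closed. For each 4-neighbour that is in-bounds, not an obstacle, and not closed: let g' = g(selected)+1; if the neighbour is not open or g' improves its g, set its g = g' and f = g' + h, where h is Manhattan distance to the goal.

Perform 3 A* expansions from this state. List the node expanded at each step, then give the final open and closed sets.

step 1: expand (2,2) (f=5, h=3) → closed; open now [(1,2) g=3 f=7, (2,1) g=3 f=7, (3,1) g=2 f=7, (3,3) g=2 f=5, (4,1) g=1 f=7, (4,3) g=1 f=5]
step 2: expand (3,3) (f=5, h=3) → closed; open now [(1,2) g=3 f=7, (2,1) g=3 f=7, (3,1) g=2 f=7, (3,4) g=3 f=5, (4,1) g=1 f=7, (4,3) g=1 f=5]
step 3: expand (3,4) (f=5, h=2) → closed; open now [(1,2) g=3 f=7, (2,1) g=3 f=7, (2,4) g=4 f=5, (3,1) g=2 f=7, (3,5) g=4 f=5, (4,1) g=1 f=7, (4,3) g=1 f=5, (4,4) g=4 f=7]

order=[(2,2) → (3,3) → (3,4)]; open=[(1,2) g=3 f=7, (2,1) g=3 f=7, (2,4) g=4 f=5, (3,1) g=2 f=7, (3,5) g=4 f=5, (4,1) g=1 f=7, (4,3) g=1 f=5, (4,4) g=4 f=7]; closed=[(2,2), (3,2), (3,3), (3,4), (4,2)]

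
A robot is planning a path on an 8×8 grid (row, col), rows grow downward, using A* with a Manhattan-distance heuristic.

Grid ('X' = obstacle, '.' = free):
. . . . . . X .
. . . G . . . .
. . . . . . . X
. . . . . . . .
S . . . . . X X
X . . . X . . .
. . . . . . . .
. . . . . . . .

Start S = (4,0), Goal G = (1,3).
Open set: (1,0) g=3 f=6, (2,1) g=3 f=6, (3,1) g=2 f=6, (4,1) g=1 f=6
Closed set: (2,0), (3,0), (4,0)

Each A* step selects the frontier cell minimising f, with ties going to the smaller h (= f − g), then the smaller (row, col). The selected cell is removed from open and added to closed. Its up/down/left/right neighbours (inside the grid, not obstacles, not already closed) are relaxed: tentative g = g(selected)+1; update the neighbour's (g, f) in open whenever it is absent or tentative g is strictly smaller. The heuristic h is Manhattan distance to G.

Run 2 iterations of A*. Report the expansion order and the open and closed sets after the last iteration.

step 1: expand (1,0) (f=6, h=3) → closed; open now [(0,0) g=4 f=8, (1,1) g=4 f=6, (2,1) g=3 f=6, (3,1) g=2 f=6, (4,1) g=1 f=6]
step 2: expand (1,1) (f=6, h=2) → closed; open now [(0,0) g=4 f=8, (0,1) g=5 f=8, (1,2) g=5 f=6, (2,1) g=3 f=6, (3,1) g=2 f=6, (4,1) g=1 f=6]

order=[(1,0) → (1,1)]; open=[(0,0) g=4 f=8, (0,1) g=5 f=8, (1,2) g=5 f=6, (2,1) g=3 f=6, (3,1) g=2 f=6, (4,1) g=1 f=6]; closed=[(1,0), (1,1), (2,0), (3,0), (4,0)]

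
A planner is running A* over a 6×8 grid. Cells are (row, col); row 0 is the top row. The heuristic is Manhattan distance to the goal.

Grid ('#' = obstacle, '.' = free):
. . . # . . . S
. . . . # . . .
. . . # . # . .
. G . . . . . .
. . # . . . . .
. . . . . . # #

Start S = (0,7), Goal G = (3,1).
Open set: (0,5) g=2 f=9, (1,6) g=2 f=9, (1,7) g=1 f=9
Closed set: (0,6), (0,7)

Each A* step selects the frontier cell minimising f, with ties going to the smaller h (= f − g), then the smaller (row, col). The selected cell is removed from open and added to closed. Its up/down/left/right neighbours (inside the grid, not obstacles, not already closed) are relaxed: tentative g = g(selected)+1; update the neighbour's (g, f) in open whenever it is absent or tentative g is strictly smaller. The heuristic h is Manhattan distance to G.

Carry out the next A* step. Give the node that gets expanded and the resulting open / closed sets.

expanded=(0,5); open=[(0,4) g=3 f=9, (1,5) g=3 f=9, (1,6) g=2 f=9, (1,7) g=1 f=9]; closed=[(0,5), (0,6), (0,7)]

step 1: expand (0,5) (f=9, h=7) → closed; open now [(0,4) g=3 f=9, (1,5) g=3 f=9, (1,6) g=2 f=9, (1,7) g=1 f=9]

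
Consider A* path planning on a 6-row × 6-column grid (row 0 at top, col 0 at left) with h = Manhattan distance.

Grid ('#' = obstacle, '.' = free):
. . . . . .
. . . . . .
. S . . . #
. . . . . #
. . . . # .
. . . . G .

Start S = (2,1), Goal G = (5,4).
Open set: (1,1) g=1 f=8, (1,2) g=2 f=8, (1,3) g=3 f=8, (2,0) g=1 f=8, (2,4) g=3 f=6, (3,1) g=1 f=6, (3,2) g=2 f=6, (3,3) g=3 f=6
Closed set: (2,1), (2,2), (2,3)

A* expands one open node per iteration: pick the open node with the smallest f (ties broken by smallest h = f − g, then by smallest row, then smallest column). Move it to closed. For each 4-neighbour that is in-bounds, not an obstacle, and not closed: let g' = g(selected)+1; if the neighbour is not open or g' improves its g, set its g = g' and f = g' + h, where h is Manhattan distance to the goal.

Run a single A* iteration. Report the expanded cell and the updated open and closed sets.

expanded=(2,4); open=[(1,1) g=1 f=8, (1,2) g=2 f=8, (1,3) g=3 f=8, (1,4) g=4 f=8, (2,0) g=1 f=8, (3,1) g=1 f=6, (3,2) g=2 f=6, (3,3) g=3 f=6, (3,4) g=4 f=6]; closed=[(2,1), (2,2), (2,3), (2,4)]

step 1: expand (2,4) (f=6, h=3) → closed; open now [(1,1) g=1 f=8, (1,2) g=2 f=8, (1,3) g=3 f=8, (1,4) g=4 f=8, (2,0) g=1 f=8, (3,1) g=1 f=6, (3,2) g=2 f=6, (3,3) g=3 f=6, (3,4) g=4 f=6]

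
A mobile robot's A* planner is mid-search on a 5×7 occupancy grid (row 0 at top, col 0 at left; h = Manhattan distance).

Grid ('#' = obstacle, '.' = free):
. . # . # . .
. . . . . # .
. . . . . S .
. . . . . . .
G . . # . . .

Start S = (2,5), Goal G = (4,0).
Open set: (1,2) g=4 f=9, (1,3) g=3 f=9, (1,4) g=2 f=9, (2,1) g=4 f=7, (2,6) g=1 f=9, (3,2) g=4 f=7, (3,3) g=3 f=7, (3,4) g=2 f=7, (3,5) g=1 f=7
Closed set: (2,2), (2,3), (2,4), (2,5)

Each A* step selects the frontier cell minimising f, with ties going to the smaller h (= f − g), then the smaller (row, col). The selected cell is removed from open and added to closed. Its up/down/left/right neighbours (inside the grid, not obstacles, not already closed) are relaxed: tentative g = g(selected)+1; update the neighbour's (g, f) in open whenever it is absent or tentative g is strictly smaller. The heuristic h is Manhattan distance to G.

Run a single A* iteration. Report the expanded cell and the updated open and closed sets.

step 1: expand (2,1) (f=7, h=3) → closed; open now [(1,1) g=5 f=9, (1,2) g=4 f=9, (1,3) g=3 f=9, (1,4) g=2 f=9, (2,0) g=5 f=7, (2,6) g=1 f=9, (3,1) g=5 f=7, (3,2) g=4 f=7, (3,3) g=3 f=7, (3,4) g=2 f=7, (3,5) g=1 f=7]

expanded=(2,1); open=[(1,1) g=5 f=9, (1,2) g=4 f=9, (1,3) g=3 f=9, (1,4) g=2 f=9, (2,0) g=5 f=7, (2,6) g=1 f=9, (3,1) g=5 f=7, (3,2) g=4 f=7, (3,3) g=3 f=7, (3,4) g=2 f=7, (3,5) g=1 f=7]; closed=[(2,1), (2,2), (2,3), (2,4), (2,5)]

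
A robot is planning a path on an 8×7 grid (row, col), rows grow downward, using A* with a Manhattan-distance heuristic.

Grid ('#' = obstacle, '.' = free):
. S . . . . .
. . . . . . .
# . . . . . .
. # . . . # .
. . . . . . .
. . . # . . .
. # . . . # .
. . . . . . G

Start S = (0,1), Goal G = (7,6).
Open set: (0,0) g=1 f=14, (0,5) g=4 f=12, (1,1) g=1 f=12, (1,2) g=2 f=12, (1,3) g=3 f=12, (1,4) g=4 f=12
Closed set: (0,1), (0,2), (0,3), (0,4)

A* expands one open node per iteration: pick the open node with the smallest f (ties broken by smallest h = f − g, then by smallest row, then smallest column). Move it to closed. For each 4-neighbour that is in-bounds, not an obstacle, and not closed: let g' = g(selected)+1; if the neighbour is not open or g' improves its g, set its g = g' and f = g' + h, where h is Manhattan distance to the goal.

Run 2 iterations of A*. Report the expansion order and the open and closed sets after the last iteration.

order=[(0,5) → (0,6)]; open=[(0,0) g=1 f=14, (1,1) g=1 f=12, (1,2) g=2 f=12, (1,3) g=3 f=12, (1,4) g=4 f=12, (1,5) g=5 f=12, (1,6) g=6 f=12]; closed=[(0,1), (0,2), (0,3), (0,4), (0,5), (0,6)]

step 1: expand (0,5) (f=12, h=8) → closed; open now [(0,0) g=1 f=14, (0,6) g=5 f=12, (1,1) g=1 f=12, (1,2) g=2 f=12, (1,3) g=3 f=12, (1,4) g=4 f=12, (1,5) g=5 f=12]
step 2: expand (0,6) (f=12, h=7) → closed; open now [(0,0) g=1 f=14, (1,1) g=1 f=12, (1,2) g=2 f=12, (1,3) g=3 f=12, (1,4) g=4 f=12, (1,5) g=5 f=12, (1,6) g=6 f=12]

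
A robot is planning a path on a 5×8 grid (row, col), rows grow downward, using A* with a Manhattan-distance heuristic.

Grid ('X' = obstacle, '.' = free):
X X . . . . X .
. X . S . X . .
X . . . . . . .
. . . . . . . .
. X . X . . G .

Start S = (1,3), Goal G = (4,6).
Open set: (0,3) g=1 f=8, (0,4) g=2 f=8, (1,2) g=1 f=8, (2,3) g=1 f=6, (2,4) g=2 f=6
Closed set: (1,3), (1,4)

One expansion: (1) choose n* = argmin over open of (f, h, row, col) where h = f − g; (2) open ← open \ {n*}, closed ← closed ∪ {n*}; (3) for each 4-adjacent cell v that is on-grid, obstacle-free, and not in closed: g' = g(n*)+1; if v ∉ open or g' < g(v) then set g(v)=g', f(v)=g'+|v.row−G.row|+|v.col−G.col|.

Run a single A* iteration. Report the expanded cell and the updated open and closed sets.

expanded=(2,4); open=[(0,3) g=1 f=8, (0,4) g=2 f=8, (1,2) g=1 f=8, (2,3) g=1 f=6, (2,5) g=3 f=6, (3,4) g=3 f=6]; closed=[(1,3), (1,4), (2,4)]

step 1: expand (2,4) (f=6, h=4) → closed; open now [(0,3) g=1 f=8, (0,4) g=2 f=8, (1,2) g=1 f=8, (2,3) g=1 f=6, (2,5) g=3 f=6, (3,4) g=3 f=6]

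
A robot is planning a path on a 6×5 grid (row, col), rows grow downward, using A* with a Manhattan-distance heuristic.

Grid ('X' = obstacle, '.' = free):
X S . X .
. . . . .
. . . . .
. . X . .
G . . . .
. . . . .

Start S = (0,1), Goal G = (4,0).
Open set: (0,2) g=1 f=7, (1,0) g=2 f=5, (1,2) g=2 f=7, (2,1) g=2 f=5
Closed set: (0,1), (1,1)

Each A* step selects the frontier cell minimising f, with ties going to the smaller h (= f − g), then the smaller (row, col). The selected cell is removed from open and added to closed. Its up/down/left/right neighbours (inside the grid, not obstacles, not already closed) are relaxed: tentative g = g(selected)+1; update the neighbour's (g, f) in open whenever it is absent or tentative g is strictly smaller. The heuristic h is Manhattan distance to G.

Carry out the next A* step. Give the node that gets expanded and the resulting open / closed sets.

step 1: expand (1,0) (f=5, h=3) → closed; open now [(0,2) g=1 f=7, (1,2) g=2 f=7, (2,0) g=3 f=5, (2,1) g=2 f=5]

expanded=(1,0); open=[(0,2) g=1 f=7, (1,2) g=2 f=7, (2,0) g=3 f=5, (2,1) g=2 f=5]; closed=[(0,1), (1,0), (1,1)]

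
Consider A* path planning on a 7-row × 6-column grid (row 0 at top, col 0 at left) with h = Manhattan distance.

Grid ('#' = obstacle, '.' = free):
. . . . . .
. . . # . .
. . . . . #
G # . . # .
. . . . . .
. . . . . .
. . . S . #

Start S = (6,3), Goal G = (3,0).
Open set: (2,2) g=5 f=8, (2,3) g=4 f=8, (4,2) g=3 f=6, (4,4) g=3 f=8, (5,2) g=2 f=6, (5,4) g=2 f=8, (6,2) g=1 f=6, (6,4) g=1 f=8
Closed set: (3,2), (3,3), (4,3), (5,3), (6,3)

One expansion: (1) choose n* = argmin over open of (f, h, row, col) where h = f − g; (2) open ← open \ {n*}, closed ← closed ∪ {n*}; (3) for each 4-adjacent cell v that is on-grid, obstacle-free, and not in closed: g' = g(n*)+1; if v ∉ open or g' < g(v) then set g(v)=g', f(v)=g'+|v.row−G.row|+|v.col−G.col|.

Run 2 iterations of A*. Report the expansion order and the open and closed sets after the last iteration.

order=[(4,2) → (4,1)]; open=[(2,2) g=5 f=8, (2,3) g=4 f=8, (4,0) g=5 f=6, (4,4) g=3 f=8, (5,1) g=5 f=8, (5,2) g=2 f=6, (5,4) g=2 f=8, (6,2) g=1 f=6, (6,4) g=1 f=8]; closed=[(3,2), (3,3), (4,1), (4,2), (4,3), (5,3), (6,3)]

step 1: expand (4,2) (f=6, h=3) → closed; open now [(2,2) g=5 f=8, (2,3) g=4 f=8, (4,1) g=4 f=6, (4,4) g=3 f=8, (5,2) g=2 f=6, (5,4) g=2 f=8, (6,2) g=1 f=6, (6,4) g=1 f=8]
step 2: expand (4,1) (f=6, h=2) → closed; open now [(2,2) g=5 f=8, (2,3) g=4 f=8, (4,0) g=5 f=6, (4,4) g=3 f=8, (5,1) g=5 f=8, (5,2) g=2 f=6, (5,4) g=2 f=8, (6,2) g=1 f=6, (6,4) g=1 f=8]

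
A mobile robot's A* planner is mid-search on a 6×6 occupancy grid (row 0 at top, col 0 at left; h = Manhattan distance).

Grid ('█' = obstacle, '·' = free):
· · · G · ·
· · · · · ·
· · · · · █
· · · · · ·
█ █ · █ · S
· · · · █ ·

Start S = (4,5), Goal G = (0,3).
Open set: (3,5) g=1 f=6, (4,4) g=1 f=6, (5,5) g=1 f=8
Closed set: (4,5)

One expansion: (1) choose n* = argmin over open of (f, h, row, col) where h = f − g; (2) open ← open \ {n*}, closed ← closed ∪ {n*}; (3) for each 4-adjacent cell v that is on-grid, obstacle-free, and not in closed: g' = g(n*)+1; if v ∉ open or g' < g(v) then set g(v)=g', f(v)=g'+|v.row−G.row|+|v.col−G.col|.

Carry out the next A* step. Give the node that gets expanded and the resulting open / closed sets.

expanded=(3,5); open=[(3,4) g=2 f=6, (4,4) g=1 f=6, (5,5) g=1 f=8]; closed=[(3,5), (4,5)]

step 1: expand (3,5) (f=6, h=5) → closed; open now [(3,4) g=2 f=6, (4,4) g=1 f=6, (5,5) g=1 f=8]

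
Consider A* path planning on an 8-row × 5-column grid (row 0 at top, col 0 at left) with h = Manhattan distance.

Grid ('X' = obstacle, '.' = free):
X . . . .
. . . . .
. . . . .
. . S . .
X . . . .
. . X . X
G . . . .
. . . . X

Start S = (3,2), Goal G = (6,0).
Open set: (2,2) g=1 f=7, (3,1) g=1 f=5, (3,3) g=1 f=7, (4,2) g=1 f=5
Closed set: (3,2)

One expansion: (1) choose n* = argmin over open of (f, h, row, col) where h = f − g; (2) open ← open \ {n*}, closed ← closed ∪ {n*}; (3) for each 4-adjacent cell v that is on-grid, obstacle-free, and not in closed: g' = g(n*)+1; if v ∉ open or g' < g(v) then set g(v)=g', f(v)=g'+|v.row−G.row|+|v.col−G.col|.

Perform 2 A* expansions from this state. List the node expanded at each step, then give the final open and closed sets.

step 1: expand (3,1) (f=5, h=4) → closed; open now [(2,1) g=2 f=7, (2,2) g=1 f=7, (3,0) g=2 f=5, (3,3) g=1 f=7, (4,1) g=2 f=5, (4,2) g=1 f=5]
step 2: expand (3,0) (f=5, h=3) → closed; open now [(2,0) g=3 f=7, (2,1) g=2 f=7, (2,2) g=1 f=7, (3,3) g=1 f=7, (4,1) g=2 f=5, (4,2) g=1 f=5]

order=[(3,1) → (3,0)]; open=[(2,0) g=3 f=7, (2,1) g=2 f=7, (2,2) g=1 f=7, (3,3) g=1 f=7, (4,1) g=2 f=5, (4,2) g=1 f=5]; closed=[(3,0), (3,1), (3,2)]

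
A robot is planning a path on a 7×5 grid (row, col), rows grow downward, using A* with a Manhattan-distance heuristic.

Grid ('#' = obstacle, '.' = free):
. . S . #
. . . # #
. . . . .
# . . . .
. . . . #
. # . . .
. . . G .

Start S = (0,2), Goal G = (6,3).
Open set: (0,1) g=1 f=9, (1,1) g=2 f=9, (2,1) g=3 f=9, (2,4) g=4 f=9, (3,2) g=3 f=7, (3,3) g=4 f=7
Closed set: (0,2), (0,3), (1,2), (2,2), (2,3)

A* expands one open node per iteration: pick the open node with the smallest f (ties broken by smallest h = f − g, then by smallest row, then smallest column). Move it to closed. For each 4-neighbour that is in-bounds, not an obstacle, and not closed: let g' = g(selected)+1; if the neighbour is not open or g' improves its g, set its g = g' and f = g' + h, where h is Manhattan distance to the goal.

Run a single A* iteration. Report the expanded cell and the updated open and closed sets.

step 1: expand (3,3) (f=7, h=3) → closed; open now [(0,1) g=1 f=9, (1,1) g=2 f=9, (2,1) g=3 f=9, (2,4) g=4 f=9, (3,2) g=3 f=7, (3,4) g=5 f=9, (4,3) g=5 f=7]

expanded=(3,3); open=[(0,1) g=1 f=9, (1,1) g=2 f=9, (2,1) g=3 f=9, (2,4) g=4 f=9, (3,2) g=3 f=7, (3,4) g=5 f=9, (4,3) g=5 f=7]; closed=[(0,2), (0,3), (1,2), (2,2), (2,3), (3,3)]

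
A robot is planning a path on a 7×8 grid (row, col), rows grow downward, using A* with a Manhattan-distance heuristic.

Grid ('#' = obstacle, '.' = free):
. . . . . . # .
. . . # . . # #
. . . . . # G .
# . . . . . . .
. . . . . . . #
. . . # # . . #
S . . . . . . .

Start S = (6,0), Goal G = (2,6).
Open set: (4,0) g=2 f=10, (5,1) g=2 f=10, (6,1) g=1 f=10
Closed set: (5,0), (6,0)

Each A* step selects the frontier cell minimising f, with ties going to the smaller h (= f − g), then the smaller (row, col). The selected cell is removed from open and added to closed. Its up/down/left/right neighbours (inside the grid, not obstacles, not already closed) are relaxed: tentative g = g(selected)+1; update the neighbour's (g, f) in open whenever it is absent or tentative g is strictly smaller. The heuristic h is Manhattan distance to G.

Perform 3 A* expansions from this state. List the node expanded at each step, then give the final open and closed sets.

order=[(4,0) → (4,1) → (3,1)]; open=[(2,1) g=5 f=10, (3,2) g=5 f=10, (4,2) g=4 f=10, (5,1) g=2 f=10, (6,1) g=1 f=10]; closed=[(3,1), (4,0), (4,1), (5,0), (6,0)]

step 1: expand (4,0) (f=10, h=8) → closed; open now [(4,1) g=3 f=10, (5,1) g=2 f=10, (6,1) g=1 f=10]
step 2: expand (4,1) (f=10, h=7) → closed; open now [(3,1) g=4 f=10, (4,2) g=4 f=10, (5,1) g=2 f=10, (6,1) g=1 f=10]
step 3: expand (3,1) (f=10, h=6) → closed; open now [(2,1) g=5 f=10, (3,2) g=5 f=10, (4,2) g=4 f=10, (5,1) g=2 f=10, (6,1) g=1 f=10]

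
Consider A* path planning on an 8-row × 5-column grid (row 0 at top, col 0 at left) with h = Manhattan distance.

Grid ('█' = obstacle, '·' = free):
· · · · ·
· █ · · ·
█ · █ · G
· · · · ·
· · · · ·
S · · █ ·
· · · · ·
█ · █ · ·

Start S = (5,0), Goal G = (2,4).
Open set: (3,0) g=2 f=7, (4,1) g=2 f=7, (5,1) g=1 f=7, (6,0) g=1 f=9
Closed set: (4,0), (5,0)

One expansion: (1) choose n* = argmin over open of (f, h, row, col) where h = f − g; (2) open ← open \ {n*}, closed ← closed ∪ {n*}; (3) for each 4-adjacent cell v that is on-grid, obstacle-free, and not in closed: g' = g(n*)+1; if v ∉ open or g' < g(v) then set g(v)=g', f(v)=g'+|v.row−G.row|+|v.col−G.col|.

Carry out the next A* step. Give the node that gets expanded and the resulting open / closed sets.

step 1: expand (3,0) (f=7, h=5) → closed; open now [(3,1) g=3 f=7, (4,1) g=2 f=7, (5,1) g=1 f=7, (6,0) g=1 f=9]

expanded=(3,0); open=[(3,1) g=3 f=7, (4,1) g=2 f=7, (5,1) g=1 f=7, (6,0) g=1 f=9]; closed=[(3,0), (4,0), (5,0)]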